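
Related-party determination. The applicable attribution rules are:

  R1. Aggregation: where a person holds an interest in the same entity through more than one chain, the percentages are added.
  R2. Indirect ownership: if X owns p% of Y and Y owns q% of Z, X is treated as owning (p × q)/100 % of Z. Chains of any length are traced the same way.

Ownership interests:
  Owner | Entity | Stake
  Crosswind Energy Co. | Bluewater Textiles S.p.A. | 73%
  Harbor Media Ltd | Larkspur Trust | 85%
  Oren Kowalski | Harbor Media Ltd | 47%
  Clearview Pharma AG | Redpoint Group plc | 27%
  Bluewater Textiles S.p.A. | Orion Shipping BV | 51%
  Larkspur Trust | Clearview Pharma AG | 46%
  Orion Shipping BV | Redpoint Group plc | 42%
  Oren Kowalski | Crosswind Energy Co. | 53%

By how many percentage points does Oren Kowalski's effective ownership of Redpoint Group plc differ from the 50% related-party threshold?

36.750812

Chain via Harbor Media Ltd → Larkspur Trust → Clearview Pharma AG (R2): 47% × 85% × 46% × 27% = 4.96179% of Redpoint Group plc.
Chain via Crosswind Energy Co. → Bluewater Textiles S.p.A. → Orion Shipping BV (R2): 53% × 73% × 51% × 42% = 8.287398% of Redpoint Group plc.
Aggregating (R1): 4.96179% + 8.287398% = 13.249188%.
13.249188% falls short of the 50% threshold by 36.750812 percentage points.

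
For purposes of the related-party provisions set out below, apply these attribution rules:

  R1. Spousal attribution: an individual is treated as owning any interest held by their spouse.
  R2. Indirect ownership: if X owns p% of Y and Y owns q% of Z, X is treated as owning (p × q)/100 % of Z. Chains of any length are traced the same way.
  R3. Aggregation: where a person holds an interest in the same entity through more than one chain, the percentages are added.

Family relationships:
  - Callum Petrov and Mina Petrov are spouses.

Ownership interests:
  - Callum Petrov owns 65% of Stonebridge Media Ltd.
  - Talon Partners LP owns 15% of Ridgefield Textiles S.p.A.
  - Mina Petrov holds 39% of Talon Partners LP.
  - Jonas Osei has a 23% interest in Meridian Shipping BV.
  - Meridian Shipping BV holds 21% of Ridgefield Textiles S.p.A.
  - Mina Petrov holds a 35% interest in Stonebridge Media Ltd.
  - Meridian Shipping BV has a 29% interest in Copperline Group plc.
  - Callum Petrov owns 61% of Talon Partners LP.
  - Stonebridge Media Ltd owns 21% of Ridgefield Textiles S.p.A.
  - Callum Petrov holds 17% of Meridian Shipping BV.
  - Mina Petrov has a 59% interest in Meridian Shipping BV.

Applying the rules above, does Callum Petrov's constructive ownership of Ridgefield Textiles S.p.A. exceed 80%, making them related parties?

No

By spousal attribution (R1), Callum Petrov is treated as also owning Mina Petrov's interest in Talon Partners LP, giving 61% + 39% = 100%.
By spousal attribution (R1), Callum Petrov is treated as also owning Mina Petrov's interest in Meridian Shipping BV, giving 17% + 59% = 76%.
By spousal attribution (R1), Callum Petrov is treated as also owning Mina Petrov's interest in Stonebridge Media Ltd, giving 65% + 35% = 100%.
Chain via Talon Partners LP (R2): 100% × 15% = 15% of Ridgefield Textiles S.p.A.
Chain via Meridian Shipping BV (R2): 76% × 21% = 15.96% of Ridgefield Textiles S.p.A.
Chain via Stonebridge Media Ltd (R2): 100% × 21% = 21% of Ridgefield Textiles S.p.A.
Aggregating (R3): 15% + 15.96% + 21% = 51.96%.
51.96% does not exceed the 80% threshold, so Callum is not a related party to Ridgefield Textiles S.p.A.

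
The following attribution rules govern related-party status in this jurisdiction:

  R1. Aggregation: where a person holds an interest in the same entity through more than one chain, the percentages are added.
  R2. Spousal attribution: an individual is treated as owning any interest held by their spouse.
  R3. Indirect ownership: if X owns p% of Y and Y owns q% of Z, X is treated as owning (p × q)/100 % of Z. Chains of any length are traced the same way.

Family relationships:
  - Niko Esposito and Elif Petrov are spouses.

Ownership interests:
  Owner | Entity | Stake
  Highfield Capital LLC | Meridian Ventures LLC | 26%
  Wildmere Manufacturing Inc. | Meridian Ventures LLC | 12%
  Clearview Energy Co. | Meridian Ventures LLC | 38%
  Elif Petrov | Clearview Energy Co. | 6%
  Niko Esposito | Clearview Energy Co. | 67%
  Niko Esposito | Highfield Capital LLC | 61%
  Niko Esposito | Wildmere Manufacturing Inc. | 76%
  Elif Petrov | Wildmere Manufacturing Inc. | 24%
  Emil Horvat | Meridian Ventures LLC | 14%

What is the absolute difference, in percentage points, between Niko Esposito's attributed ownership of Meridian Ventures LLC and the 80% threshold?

24.4

By spousal attribution (R2), Niko Esposito is treated as also owning Elif Petrov's interest in Wildmere Manufacturing Inc, giving 76% + 24% = 100%.
By spousal attribution (R2), Niko Esposito is treated as also owning Elif Petrov's interest in Clearview Energy Co, giving 67% + 6% = 73%.
Chain via Wildmere Manufacturing Inc. (R3): 100% × 12% = 12% of Meridian Ventures LLC.
Chain via Clearview Energy Co. (R3): 73% × 38% = 27.74% of Meridian Ventures LLC.
Chain via Highfield Capital LLC (R3): 61% × 26% = 15.86% of Meridian Ventures LLC.
Aggregating (R1): 12% + 27.74% + 15.86% = 55.6%.
55.6% falls short of the 80% threshold by 24.4 percentage points.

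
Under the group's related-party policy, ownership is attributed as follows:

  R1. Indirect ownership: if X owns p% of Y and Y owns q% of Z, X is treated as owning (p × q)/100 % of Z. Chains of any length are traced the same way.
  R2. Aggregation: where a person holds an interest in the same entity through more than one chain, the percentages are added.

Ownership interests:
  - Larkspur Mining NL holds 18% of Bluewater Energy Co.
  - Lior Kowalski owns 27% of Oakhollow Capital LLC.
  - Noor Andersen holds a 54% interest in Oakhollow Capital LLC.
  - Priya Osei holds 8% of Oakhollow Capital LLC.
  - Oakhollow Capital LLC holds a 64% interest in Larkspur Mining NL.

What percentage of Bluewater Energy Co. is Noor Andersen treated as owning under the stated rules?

6.2208%

Chain via Oakhollow Capital LLC → Larkspur Mining NL (R1): 54% × 64% × 18% = 6.2208% of Bluewater Energy Co.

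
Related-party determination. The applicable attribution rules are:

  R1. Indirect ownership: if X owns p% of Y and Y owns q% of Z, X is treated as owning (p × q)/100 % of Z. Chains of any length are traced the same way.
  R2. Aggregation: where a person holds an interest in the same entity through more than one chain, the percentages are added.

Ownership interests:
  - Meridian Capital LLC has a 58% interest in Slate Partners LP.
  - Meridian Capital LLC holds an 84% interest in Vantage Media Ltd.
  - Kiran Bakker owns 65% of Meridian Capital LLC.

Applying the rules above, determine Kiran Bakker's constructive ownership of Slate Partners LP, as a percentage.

Chain via Meridian Capital LLC (R1): 65% × 58% = 37.7% of Slate Partners LP.

37.7%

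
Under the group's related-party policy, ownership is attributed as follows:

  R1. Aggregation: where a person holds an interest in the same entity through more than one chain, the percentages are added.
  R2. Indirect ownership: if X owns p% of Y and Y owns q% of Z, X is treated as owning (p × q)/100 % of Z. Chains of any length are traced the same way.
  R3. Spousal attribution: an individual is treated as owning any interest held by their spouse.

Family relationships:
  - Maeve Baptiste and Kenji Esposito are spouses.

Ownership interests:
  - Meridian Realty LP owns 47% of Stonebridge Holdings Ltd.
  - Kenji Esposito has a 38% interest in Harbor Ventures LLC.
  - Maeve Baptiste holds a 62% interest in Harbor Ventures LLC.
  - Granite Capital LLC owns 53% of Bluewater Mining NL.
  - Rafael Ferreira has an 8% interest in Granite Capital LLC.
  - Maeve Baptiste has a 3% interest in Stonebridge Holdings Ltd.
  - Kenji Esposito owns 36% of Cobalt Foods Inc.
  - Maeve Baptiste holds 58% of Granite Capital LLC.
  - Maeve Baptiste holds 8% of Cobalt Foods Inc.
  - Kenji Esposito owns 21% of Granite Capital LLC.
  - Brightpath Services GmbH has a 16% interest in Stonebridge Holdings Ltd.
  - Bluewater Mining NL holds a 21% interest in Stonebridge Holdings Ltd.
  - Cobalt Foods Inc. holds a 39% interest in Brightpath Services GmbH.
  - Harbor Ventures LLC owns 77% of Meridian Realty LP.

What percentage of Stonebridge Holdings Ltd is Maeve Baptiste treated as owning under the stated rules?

50.7283%

By spousal attribution (R3), Maeve Baptiste is treated as also owning Kenji Esposito's interest in Cobalt Foods Inc, giving 8% + 36% = 44%.
By spousal attribution (R3), Maeve Baptiste is treated as also owning Kenji Esposito's interest in Granite Capital LLC, giving 58% + 21% = 79%.
By spousal attribution (R3), Maeve Baptiste is treated as also owning Kenji Esposito's interest in Harbor Ventures LLC, giving 62% + 38% = 100%.
Chain via Cobalt Foods Inc. → Brightpath Services GmbH (R2): 44% × 39% × 16% = 2.7456% of Stonebridge Holdings Ltd.
Chain via Granite Capital LLC → Bluewater Mining NL (R2): 79% × 53% × 21% = 8.7927% of Stonebridge Holdings Ltd.
Chain via Harbor Ventures LLC → Meridian Realty LP (R2): 100% × 77% × 47% = 36.19% of Stonebridge Holdings Ltd.
Direct interest in Stonebridge Holdings Ltd: 3%.
Aggregating (R1): 2.7456% + 8.7927% + 36.19% + 3% = 50.7283%.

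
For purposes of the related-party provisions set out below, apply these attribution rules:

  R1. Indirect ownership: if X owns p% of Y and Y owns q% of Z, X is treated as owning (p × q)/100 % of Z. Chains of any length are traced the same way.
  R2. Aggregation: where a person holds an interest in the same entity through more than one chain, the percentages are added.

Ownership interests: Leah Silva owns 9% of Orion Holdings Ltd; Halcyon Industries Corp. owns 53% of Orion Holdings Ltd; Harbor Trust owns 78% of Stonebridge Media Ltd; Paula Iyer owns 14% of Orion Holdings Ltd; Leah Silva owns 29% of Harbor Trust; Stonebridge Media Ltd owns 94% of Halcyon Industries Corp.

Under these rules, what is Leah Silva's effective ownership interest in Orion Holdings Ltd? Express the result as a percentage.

20.269284%

Chain via Harbor Trust → Stonebridge Media Ltd → Halcyon Industries Corp. (R1): 29% × 78% × 94% × 53% = 11.269284% of Orion Holdings Ltd.
Direct interest in Orion Holdings Ltd: 9%.
Aggregating (R2): 11.269284% + 9% = 20.269284%.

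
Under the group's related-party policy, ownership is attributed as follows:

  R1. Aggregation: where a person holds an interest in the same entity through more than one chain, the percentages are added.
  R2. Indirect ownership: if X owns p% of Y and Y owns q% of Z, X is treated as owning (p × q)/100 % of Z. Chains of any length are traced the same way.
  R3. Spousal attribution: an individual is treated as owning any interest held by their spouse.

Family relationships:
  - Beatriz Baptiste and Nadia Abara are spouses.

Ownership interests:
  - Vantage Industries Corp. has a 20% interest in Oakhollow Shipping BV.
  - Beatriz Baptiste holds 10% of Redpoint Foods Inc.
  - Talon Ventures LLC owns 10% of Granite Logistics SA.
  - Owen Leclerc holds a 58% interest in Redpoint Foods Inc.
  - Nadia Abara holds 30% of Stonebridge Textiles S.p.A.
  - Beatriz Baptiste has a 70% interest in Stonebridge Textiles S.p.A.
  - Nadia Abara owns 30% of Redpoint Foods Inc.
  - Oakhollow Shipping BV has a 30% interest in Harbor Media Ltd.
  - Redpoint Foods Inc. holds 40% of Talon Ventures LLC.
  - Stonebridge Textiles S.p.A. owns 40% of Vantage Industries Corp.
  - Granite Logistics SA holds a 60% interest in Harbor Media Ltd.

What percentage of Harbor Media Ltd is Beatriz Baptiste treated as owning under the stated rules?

3.36%

By spousal attribution (R3), Beatriz Baptiste is treated as also owning Nadia Abara's interest in Stonebridge Textiles S.p.A, giving 70% + 30% = 100%.
By spousal attribution (R3), Beatriz Baptiste is treated as also owning Nadia Abara's interest in Redpoint Foods Inc, giving 10% + 30% = 40%.
Chain via Stonebridge Textiles S.p.A. → Vantage Industries Corp. → Oakhollow Shipping BV (R2): 100% × 40% × 20% × 30% = 2.4% of Harbor Media Ltd.
Chain via Redpoint Foods Inc. → Talon Ventures LLC → Granite Logistics SA (R2): 40% × 40% × 10% × 60% = 0.96% of Harbor Media Ltd.
Aggregating (R1): 2.4% + 0.96% = 3.36%.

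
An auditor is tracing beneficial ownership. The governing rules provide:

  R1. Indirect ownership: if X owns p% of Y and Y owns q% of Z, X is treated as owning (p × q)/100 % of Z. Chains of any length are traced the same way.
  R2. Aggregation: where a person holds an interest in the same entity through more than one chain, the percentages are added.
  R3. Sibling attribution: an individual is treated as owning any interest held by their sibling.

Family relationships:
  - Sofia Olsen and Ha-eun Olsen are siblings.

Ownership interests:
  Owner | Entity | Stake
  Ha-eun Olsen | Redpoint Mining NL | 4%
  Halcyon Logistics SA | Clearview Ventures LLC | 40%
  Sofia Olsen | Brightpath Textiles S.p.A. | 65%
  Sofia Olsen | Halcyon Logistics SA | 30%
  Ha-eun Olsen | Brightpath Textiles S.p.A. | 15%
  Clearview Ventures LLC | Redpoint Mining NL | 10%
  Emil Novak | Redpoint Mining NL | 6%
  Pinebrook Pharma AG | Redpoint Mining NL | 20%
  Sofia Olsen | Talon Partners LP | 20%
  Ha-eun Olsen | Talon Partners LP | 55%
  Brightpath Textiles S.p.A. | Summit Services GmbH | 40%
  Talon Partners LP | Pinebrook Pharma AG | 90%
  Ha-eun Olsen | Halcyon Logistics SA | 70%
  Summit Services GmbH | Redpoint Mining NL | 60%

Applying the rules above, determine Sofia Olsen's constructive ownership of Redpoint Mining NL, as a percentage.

40.7%

By sibling attribution (R3), Sofia Olsen is treated as also owning Ha-eun Olsen's interest in Talon Partners LP, giving 20% + 55% = 75%.
By sibling attribution (R3), Sofia Olsen is treated as also owning Ha-eun Olsen's interest in Brightpath Textiles S.p.A, giving 65% + 15% = 80%.
By sibling attribution (R3), Sofia Olsen is treated as also owning Ha-eun Olsen's interest in Halcyon Logistics SA, giving 30% + 70% = 100%.
By sibling attribution (R3), Sofia Olsen is treated as owning Ha-eun Olsen's 4% interest in Redpoint Mining NL.
Chain via Talon Partners LP → Pinebrook Pharma AG (R1): 75% × 90% × 20% = 13.5% of Redpoint Mining NL.
Chain via Brightpath Textiles S.p.A. → Summit Services GmbH (R1): 80% × 40% × 60% = 19.2% of Redpoint Mining NL.
Chain via Halcyon Logistics SA → Clearview Ventures LLC (R1): 100% × 40% × 10% = 4% of Redpoint Mining NL.
Direct interest in Redpoint Mining NL: 4%.
Aggregating (R2): 13.5% + 19.2% + 4% + 4% = 40.7%.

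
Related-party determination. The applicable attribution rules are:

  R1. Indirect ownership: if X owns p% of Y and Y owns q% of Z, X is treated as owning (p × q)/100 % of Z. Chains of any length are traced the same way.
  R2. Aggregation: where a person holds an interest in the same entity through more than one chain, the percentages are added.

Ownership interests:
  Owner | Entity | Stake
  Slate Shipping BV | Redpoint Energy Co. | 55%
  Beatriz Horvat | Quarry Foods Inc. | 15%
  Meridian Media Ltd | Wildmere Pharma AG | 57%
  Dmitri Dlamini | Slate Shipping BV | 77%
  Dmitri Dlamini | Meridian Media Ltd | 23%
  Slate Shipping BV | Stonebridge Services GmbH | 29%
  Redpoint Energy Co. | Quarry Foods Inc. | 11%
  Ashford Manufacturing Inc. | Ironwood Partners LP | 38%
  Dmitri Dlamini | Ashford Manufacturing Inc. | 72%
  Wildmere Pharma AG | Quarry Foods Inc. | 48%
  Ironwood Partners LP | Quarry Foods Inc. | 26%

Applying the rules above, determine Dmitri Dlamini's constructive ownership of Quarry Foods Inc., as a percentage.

Chain via Meridian Media Ltd → Wildmere Pharma AG (R1): 23% × 57% × 48% = 6.2928% of Quarry Foods Inc.
Chain via Slate Shipping BV → Redpoint Energy Co. (R1): 77% × 55% × 11% = 4.6585% of Quarry Foods Inc.
Chain via Ashford Manufacturing Inc. → Ironwood Partners LP (R1): 72% × 38% × 26% = 7.1136% of Quarry Foods Inc.
Aggregating (R2): 6.2928% + 4.6585% + 7.1136% = 18.0649%.

18.0649%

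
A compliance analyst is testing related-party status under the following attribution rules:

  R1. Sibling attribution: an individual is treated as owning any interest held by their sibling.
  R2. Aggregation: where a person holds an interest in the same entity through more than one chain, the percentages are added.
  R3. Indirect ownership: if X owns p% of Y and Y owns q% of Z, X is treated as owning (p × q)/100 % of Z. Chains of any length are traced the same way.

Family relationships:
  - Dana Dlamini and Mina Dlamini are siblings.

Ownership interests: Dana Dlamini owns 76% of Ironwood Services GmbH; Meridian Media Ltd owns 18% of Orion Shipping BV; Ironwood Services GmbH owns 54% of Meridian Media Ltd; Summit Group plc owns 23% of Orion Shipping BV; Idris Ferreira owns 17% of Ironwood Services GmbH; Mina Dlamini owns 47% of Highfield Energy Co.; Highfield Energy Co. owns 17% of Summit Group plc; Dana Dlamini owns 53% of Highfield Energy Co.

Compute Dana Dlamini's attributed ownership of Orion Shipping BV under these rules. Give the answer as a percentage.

By sibling attribution (R1), Dana Dlamini is treated as also owning Mina Dlamini's interest in Highfield Energy Co, giving 53% + 47% = 100%.
Chain via Ironwood Services GmbH → Meridian Media Ltd (R3): 76% × 54% × 18% = 7.3872% of Orion Shipping BV.
Chain via Highfield Energy Co. → Summit Group plc (R3): 100% × 17% × 23% = 3.91% of Orion Shipping BV.
Aggregating (R2): 7.3872% + 3.91% = 11.2972%.

11.2972%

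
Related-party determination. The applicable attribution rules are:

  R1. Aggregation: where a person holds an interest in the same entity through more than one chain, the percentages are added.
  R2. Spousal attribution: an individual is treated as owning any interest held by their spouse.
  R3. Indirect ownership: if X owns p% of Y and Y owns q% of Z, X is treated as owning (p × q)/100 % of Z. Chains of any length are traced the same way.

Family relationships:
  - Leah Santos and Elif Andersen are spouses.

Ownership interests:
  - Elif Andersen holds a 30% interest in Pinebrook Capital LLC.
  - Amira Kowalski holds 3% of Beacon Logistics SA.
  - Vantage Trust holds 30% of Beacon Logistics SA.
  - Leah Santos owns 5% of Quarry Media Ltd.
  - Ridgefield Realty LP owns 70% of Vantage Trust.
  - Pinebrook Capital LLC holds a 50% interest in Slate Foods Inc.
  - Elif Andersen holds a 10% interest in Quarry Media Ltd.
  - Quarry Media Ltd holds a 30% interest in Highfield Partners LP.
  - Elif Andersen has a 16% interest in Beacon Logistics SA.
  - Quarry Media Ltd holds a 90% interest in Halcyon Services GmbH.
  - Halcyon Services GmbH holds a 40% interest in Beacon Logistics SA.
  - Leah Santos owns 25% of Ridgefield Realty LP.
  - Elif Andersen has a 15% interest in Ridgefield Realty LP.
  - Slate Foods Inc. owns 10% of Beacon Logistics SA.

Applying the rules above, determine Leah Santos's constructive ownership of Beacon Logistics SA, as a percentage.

By spousal attribution (R2), Leah Santos is treated as also owning Elif Andersen's interest in Ridgefield Realty LP, giving 25% + 15% = 40%.
By spousal attribution (R2), Leah Santos is treated as also owning Elif Andersen's interest in Quarry Media Ltd, giving 5% + 10% = 15%.
By spousal attribution (R2), Leah Santos is treated as owning Elif Andersen's 30% interest in Pinebrook Capital LLC.
By spousal attribution (R2), Leah Santos is treated as owning Elif Andersen's 16% interest in Beacon Logistics SA.
Chain via Ridgefield Realty LP → Vantage Trust (R3): 40% × 70% × 30% = 8.4% of Beacon Logistics SA.
Chain via Quarry Media Ltd → Halcyon Services GmbH (R3): 15% × 90% × 40% = 5.4% of Beacon Logistics SA.
Chain via Pinebrook Capital LLC → Slate Foods Inc. (R3): 30% × 50% × 10% = 1.5% of Beacon Logistics SA.
Direct interest in Beacon Logistics SA: 16%.
Aggregating (R1): 8.4% + 5.4% + 1.5% + 16% = 31.3%.

31.3%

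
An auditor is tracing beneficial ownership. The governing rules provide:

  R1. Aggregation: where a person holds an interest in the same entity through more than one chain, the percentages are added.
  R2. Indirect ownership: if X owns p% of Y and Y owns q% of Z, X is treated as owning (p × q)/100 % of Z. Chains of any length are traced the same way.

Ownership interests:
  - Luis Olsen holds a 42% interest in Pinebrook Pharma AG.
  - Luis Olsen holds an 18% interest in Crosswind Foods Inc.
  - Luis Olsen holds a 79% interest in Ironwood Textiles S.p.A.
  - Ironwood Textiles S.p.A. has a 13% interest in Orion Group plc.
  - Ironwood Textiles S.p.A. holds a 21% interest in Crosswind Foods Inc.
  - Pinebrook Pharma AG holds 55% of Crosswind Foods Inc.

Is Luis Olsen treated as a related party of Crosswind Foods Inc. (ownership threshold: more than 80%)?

Chain via Pinebrook Pharma AG (R2): 42% × 55% = 23.1% of Crosswind Foods Inc.
Chain via Ironwood Textiles S.p.A. (R2): 79% × 21% = 16.59% of Crosswind Foods Inc.
Direct interest in Crosswind Foods Inc: 18%.
Aggregating (R1): 23.1% + 16.59% + 18% = 57.69%.
57.69% does not exceed the 80% threshold, so Luis is not a related party to Crosswind Foods Inc.

No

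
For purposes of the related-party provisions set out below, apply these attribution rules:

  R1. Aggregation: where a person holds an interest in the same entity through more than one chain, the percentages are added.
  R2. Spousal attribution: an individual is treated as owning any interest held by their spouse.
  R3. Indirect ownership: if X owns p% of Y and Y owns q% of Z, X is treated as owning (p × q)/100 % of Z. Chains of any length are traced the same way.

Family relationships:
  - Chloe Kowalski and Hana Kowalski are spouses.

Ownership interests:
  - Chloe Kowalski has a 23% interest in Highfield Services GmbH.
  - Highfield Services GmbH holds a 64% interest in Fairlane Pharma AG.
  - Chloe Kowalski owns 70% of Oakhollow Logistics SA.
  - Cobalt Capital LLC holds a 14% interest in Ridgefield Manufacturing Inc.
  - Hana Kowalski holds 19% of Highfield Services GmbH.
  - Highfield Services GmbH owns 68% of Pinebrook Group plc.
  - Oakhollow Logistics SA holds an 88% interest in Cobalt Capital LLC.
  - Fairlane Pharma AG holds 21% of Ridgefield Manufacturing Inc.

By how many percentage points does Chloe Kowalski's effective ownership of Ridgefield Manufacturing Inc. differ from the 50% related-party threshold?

35.7312

By spousal attribution (R2), Chloe Kowalski is treated as also owning Hana Kowalski's interest in Highfield Services GmbH, giving 23% + 19% = 42%.
Chain via Highfield Services GmbH → Fairlane Pharma AG (R3): 42% × 64% × 21% = 5.6448% of Ridgefield Manufacturing Inc.
Chain via Oakhollow Logistics SA → Cobalt Capital LLC (R3): 70% × 88% × 14% = 8.624% of Ridgefield Manufacturing Inc.
Aggregating (R1): 5.6448% + 8.624% = 14.2688%.
14.2688% falls short of the 50% threshold by 35.7312 percentage points.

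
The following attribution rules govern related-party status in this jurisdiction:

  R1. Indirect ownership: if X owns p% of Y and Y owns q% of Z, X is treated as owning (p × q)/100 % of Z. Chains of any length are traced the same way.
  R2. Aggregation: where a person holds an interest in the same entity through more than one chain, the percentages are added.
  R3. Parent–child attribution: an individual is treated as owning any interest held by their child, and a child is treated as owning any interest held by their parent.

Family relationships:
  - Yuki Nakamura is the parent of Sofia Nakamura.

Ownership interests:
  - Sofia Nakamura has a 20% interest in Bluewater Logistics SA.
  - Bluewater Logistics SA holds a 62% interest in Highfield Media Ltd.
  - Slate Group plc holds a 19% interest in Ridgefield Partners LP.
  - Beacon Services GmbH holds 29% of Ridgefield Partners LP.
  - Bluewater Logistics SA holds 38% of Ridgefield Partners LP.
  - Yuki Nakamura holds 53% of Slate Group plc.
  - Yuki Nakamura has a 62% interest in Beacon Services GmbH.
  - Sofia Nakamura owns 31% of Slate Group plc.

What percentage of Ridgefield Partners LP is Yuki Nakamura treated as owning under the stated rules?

By parent–child attribution (R3), Yuki Nakamura is treated as also owning Sofia Nakamura's interest in Slate Group plc, giving 53% + 31% = 84%.
By parent–child attribution (R3), Yuki Nakamura is treated as owning Sofia Nakamura's 20% interest in Bluewater Logistics SA.
Chain via Slate Group plc (R1): 84% × 19% = 15.96% of Ridgefield Partners LP.
Chain via Beacon Services GmbH (R1): 62% × 29% = 17.98% of Ridgefield Partners LP.
Chain via Bluewater Logistics SA (R1): 20% × 38% = 7.6% of Ridgefield Partners LP.
Aggregating (R2): 15.96% + 17.98% + 7.6% = 41.54%.

41.54%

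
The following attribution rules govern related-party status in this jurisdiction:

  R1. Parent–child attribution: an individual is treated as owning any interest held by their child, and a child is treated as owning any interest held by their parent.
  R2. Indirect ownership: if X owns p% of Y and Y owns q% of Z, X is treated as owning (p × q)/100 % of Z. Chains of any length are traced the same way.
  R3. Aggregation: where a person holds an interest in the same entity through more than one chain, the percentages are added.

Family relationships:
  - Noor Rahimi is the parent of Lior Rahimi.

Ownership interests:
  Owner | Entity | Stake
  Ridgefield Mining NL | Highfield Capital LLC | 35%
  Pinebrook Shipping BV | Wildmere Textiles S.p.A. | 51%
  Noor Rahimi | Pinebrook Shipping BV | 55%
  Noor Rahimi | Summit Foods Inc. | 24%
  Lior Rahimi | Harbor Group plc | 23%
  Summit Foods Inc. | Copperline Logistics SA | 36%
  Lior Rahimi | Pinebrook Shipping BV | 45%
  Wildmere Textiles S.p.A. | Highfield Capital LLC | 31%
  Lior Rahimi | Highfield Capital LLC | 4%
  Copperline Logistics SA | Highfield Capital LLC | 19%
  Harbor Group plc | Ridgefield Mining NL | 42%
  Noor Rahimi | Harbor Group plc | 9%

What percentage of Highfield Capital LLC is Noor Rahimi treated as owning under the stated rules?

26.1556%

By parent–child attribution (R1), Noor Rahimi is treated as also owning Lior Rahimi's interest in Harbor Group plc, giving 9% + 23% = 32%.
By parent–child attribution (R1), Noor Rahimi is treated as also owning Lior Rahimi's interest in Pinebrook Shipping BV, giving 55% + 45% = 100%.
By parent–child attribution (R1), Noor Rahimi is treated as owning Lior Rahimi's 4% interest in Highfield Capital LLC.
Chain via Harbor Group plc → Ridgefield Mining NL (R2): 32% × 42% × 35% = 4.704% of Highfield Capital LLC.
Chain via Summit Foods Inc. → Copperline Logistics SA (R2): 24% × 36% × 19% = 1.6416% of Highfield Capital LLC.
Chain via Pinebrook Shipping BV → Wildmere Textiles S.p.A. (R2): 100% × 51% × 31% = 15.81% of Highfield Capital LLC.
Direct interest in Highfield Capital LLC: 4%.
Aggregating (R3): 4.704% + 1.6416% + 15.81% + 4% = 26.1556%.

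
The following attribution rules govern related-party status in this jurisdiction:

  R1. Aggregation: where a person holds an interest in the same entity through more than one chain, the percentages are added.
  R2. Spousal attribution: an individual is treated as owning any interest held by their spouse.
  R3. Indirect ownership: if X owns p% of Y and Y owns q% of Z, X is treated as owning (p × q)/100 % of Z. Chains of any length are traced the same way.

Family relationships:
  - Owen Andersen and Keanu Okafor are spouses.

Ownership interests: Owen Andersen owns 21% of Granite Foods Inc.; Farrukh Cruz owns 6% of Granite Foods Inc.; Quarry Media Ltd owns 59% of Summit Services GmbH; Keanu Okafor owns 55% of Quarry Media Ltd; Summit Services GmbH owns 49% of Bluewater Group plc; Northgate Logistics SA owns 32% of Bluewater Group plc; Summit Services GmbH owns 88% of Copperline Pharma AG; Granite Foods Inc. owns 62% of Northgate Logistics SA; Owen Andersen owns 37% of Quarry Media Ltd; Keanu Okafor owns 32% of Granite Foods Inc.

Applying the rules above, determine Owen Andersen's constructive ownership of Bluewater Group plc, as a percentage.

By spousal attribution (R2), Owen Andersen is treated as also owning Keanu Okafor's interest in Granite Foods Inc, giving 21% + 32% = 53%.
By spousal attribution (R2), Owen Andersen is treated as also owning Keanu Okafor's interest in Quarry Media Ltd, giving 37% + 55% = 92%.
Chain via Granite Foods Inc. → Northgate Logistics SA (R3): 53% × 62% × 32% = 10.5152% of Bluewater Group plc.
Chain via Quarry Media Ltd → Summit Services GmbH (R3): 92% × 59% × 49% = 26.5972% of Bluewater Group plc.
Aggregating (R1): 10.5152% + 26.5972% = 37.1124%.

37.1124%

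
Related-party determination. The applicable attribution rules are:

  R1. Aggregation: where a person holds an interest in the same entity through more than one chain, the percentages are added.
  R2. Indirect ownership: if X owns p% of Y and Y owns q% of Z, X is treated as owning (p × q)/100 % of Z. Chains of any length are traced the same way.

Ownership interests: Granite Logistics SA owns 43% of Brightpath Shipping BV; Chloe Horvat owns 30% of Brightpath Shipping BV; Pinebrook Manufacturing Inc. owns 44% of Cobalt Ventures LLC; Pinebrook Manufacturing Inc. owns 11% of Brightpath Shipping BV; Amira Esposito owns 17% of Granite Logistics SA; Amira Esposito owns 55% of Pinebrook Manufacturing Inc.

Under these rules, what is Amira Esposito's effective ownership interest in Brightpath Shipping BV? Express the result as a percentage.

13.36%

Chain via Pinebrook Manufacturing Inc. (R2): 55% × 11% = 6.05% of Brightpath Shipping BV.
Chain via Granite Logistics SA (R2): 17% × 43% = 7.31% of Brightpath Shipping BV.
Aggregating (R1): 6.05% + 7.31% = 13.36%.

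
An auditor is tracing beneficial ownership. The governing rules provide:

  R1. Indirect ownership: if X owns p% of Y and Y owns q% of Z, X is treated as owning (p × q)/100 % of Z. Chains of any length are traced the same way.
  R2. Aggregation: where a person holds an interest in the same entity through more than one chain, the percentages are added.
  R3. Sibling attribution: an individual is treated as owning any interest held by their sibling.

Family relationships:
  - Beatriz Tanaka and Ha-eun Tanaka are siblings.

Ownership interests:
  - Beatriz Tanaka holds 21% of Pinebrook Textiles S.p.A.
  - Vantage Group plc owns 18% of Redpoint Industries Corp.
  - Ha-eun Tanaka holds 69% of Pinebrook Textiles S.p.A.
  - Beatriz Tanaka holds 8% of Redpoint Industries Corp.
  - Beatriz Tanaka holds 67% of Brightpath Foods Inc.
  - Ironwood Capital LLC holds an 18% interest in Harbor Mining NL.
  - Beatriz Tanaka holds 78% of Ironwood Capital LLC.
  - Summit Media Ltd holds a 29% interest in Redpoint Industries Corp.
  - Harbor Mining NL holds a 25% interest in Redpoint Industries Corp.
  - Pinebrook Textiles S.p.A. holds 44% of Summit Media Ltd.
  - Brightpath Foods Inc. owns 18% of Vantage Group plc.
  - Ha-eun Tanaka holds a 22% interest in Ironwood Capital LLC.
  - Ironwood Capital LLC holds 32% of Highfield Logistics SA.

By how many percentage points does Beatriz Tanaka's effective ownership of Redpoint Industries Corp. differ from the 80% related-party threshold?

53.8452

By sibling attribution (R3), Beatriz Tanaka is treated as also owning Ha-eun Tanaka's interest in Pinebrook Textiles S.p.A, giving 21% + 69% = 90%.
By sibling attribution (R3), Beatriz Tanaka is treated as also owning Ha-eun Tanaka's interest in Ironwood Capital LLC, giving 78% + 22% = 100%.
Chain via Pinebrook Textiles S.p.A. → Summit Media Ltd (R1): 90% × 44% × 29% = 11.484% of Redpoint Industries Corp.
Chain via Ironwood Capital LLC → Harbor Mining NL (R1): 100% × 18% × 25% = 4.5% of Redpoint Industries Corp.
Chain via Brightpath Foods Inc. → Vantage Group plc (R1): 67% × 18% × 18% = 2.1708% of Redpoint Industries Corp.
Direct interest in Redpoint Industries Corp: 8%.
Aggregating (R2): 11.484% + 4.5% + 2.1708% + 8% = 26.1548%.
26.1548% falls short of the 80% threshold by 53.8452 percentage points.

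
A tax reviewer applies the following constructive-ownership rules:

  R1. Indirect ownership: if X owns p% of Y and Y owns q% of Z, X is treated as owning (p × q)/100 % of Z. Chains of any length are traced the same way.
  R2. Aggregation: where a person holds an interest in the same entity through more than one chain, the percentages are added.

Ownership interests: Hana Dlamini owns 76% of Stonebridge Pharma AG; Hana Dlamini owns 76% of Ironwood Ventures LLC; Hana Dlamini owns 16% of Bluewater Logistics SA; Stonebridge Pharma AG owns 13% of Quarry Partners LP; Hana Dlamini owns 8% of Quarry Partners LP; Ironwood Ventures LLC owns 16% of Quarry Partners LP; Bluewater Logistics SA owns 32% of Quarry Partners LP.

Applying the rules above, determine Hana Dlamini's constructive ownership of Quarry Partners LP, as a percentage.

35.16%

Chain via Ironwood Ventures LLC (R1): 76% × 16% = 12.16% of Quarry Partners LP.
Chain via Stonebridge Pharma AG (R1): 76% × 13% = 9.88% of Quarry Partners LP.
Chain via Bluewater Logistics SA (R1): 16% × 32% = 5.12% of Quarry Partners LP.
Direct interest in Quarry Partners LP: 8%.
Aggregating (R2): 12.16% + 9.88% + 5.12% + 8% = 35.16%.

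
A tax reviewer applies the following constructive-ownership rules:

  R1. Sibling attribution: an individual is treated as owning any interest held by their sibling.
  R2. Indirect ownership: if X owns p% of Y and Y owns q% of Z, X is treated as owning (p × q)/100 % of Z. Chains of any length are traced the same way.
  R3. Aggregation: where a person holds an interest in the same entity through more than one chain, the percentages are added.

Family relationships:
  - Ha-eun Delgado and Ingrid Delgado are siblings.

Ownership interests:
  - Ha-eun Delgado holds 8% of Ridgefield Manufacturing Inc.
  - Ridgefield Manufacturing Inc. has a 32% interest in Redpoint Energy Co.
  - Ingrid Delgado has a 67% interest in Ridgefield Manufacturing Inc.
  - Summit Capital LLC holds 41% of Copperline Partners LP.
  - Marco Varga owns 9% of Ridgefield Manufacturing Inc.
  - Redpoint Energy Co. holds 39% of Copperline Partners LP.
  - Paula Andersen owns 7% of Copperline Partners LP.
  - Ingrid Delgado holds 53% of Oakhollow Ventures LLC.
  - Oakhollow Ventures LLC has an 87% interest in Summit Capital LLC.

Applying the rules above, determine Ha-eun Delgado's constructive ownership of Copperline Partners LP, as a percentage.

28.2651%

By sibling attribution (R1), Ha-eun Delgado is treated as also owning Ingrid Delgado's interest in Ridgefield Manufacturing Inc, giving 8% + 67% = 75%.
By sibling attribution (R1), Ha-eun Delgado is treated as owning Ingrid Delgado's 53% interest in Oakhollow Ventures LLC.
Chain via Ridgefield Manufacturing Inc. → Redpoint Energy Co. (R2): 75% × 32% × 39% = 9.36% of Copperline Partners LP.
Chain via Oakhollow Ventures LLC → Summit Capital LLC (R2): 53% × 87% × 41% = 18.9051% of Copperline Partners LP.
Aggregating (R3): 9.36% + 18.9051% = 28.2651%.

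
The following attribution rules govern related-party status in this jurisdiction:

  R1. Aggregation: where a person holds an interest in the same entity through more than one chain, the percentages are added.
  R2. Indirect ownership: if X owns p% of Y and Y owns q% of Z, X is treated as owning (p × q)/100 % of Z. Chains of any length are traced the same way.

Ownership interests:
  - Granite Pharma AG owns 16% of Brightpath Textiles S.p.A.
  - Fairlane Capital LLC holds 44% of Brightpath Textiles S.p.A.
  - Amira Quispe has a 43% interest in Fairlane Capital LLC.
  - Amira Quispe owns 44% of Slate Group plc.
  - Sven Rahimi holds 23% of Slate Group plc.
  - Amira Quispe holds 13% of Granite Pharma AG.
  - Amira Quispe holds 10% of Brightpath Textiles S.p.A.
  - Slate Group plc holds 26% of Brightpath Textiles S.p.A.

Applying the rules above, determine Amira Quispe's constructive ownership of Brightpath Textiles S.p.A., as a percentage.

42.44%

Chain via Slate Group plc (R2): 44% × 26% = 11.44% of Brightpath Textiles S.p.A.
Chain via Granite Pharma AG (R2): 13% × 16% = 2.08% of Brightpath Textiles S.p.A.
Chain via Fairlane Capital LLC (R2): 43% × 44% = 18.92% of Brightpath Textiles S.p.A.
Direct interest in Brightpath Textiles S.p.A: 10%.
Aggregating (R1): 11.44% + 2.08% + 18.92% + 10% = 42.44%.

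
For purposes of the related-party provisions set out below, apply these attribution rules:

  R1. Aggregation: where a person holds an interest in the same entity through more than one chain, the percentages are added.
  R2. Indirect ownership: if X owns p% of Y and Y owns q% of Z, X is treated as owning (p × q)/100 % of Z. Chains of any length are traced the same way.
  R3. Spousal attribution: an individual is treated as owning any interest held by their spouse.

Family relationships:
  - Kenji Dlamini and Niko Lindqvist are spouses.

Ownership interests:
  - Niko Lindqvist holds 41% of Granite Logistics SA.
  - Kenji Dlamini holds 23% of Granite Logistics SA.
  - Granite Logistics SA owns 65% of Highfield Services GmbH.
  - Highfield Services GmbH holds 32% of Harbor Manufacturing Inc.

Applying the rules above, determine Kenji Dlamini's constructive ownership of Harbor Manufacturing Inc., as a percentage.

13.312%

By spousal attribution (R3), Kenji Dlamini is treated as also owning Niko Lindqvist's interest in Granite Logistics SA, giving 23% + 41% = 64%.
Chain via Granite Logistics SA → Highfield Services GmbH (R2): 64% × 65% × 32% = 13.312% of Harbor Manufacturing Inc.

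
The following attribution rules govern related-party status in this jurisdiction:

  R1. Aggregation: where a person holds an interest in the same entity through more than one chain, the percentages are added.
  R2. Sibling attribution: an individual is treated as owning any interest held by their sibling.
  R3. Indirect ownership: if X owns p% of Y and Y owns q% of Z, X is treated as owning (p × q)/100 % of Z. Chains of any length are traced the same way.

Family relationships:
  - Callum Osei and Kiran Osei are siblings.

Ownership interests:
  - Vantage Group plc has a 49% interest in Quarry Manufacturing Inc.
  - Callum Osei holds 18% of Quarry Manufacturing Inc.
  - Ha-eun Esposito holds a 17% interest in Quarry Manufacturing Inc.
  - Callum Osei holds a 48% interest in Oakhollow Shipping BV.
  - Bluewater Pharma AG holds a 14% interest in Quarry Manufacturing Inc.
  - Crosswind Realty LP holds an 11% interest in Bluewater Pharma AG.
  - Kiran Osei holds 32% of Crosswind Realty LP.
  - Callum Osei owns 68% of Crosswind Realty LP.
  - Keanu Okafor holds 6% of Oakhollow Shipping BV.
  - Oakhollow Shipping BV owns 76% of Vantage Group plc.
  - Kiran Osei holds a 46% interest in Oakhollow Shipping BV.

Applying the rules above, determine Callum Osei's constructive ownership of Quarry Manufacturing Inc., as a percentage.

By sibling attribution (R2), Callum Osei is treated as also owning Kiran Osei's interest in Crosswind Realty LP, giving 68% + 32% = 100%.
By sibling attribution (R2), Callum Osei is treated as also owning Kiran Osei's interest in Oakhollow Shipping BV, giving 48% + 46% = 94%.
Chain via Crosswind Realty LP → Bluewater Pharma AG (R3): 100% × 11% × 14% = 1.54% of Quarry Manufacturing Inc.
Chain via Oakhollow Shipping BV → Vantage Group plc (R3): 94% × 76% × 49% = 35.0056% of Quarry Manufacturing Inc.
Direct interest in Quarry Manufacturing Inc: 18%.
Aggregating (R1): 1.54% + 35.0056% + 18% = 54.5456%.

54.5456%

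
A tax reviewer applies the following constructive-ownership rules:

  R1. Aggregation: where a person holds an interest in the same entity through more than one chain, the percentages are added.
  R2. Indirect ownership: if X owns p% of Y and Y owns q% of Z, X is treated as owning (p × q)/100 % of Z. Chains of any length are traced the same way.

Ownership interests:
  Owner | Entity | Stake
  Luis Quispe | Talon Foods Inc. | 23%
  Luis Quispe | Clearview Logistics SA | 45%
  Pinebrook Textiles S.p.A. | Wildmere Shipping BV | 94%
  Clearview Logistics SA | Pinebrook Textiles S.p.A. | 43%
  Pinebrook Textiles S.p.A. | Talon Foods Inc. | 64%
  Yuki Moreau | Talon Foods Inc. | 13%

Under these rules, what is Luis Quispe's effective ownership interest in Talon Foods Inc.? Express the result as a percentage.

Chain via Clearview Logistics SA → Pinebrook Textiles S.p.A. (R2): 45% × 43% × 64% = 12.384% of Talon Foods Inc.
Direct interest in Talon Foods Inc: 23%.
Aggregating (R1): 12.384% + 23% = 35.384%.

35.384%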